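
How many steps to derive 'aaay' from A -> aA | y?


Derivation: A => aA => aaA => aaaA => aaay
Steps: 4


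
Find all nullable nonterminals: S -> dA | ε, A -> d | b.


A nonterminal is nullable iff some alternative derives ε (directly, or every symbol in it is nullable)
Nullable: {S}


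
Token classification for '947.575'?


Pattern: digits with a decimal point
Type: FLOAT_LITERAL


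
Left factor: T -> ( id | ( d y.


Common prefix: '('
Factored: T -> ( T', T' -> id | d y


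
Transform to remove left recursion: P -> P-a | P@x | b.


Left-recursive alternatives: P-a, P@x; non-recursive: b
Introduce P': P -> bP', P' -> -aP' | @xP' | ε


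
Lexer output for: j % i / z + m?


Scan left to right, longest-match per lexeme
Tokens: ID(j), OP(%), ID(i), OP(/), ID(z), OP(+), ID(m)


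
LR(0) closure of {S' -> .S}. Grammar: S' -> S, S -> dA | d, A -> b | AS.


Start: S' -> .S
For each item with dot before a nonterminal B, add B -> .γ for every B-production
Closure: [S' -> .S, S -> .dA, S -> .d]


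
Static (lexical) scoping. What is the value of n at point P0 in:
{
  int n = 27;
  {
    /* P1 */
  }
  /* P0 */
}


n declared in the same block as P0
n = 27


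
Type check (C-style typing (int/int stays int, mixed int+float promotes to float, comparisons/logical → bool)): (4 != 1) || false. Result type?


Operand types: bool || bool
Rule: logical operators take bool operands and yield bool
Result type: bool


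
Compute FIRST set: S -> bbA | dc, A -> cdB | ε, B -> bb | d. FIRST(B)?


Per alternative of B: FIRST(bb) = {b}; FIRST(d) = {d}
FIRST(B) = {b, d}


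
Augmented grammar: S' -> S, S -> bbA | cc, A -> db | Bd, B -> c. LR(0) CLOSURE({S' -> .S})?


Start: S' -> .S
For each item with dot before a nonterminal B, add B -> .γ for every B-production
Closure: [S' -> .S, S -> .bbA, S -> .cc]


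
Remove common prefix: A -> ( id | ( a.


Common prefix: '('
Factored: A -> ( A', A' -> id | a


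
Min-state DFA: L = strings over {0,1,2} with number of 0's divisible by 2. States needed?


Track (count of 0) mod 2: states 0..1, accept at 0
Minimal DFA: 2 states


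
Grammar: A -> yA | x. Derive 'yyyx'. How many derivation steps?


Derivation: A => yA => yyA => yyyA => yyyx
Steps: 4


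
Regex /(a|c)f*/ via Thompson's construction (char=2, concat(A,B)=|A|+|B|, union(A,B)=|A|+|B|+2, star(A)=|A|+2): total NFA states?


Syntax tree has 3 char leaf(s), 1 union(s), 1 star(s)
chars contribute 3×2 = 6; each union adds +2; each star adds +2
Total: 6 + 2 + 2 = 10 states


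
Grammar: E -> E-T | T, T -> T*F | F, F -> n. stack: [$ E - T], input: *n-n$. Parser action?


'*' can extend T; shift to build T -> T*F
Action: shift


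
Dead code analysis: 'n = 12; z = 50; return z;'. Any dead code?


n is assigned but never read
Dead: 'n = 12'


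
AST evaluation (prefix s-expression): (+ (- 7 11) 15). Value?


Evaluate inner: (- 7 11) = -4
Evaluate root: (+ -4 15) = 11
Result: 11


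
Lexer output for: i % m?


Scan left to right, longest-match per lexeme
Tokens: ID(i), OP(%), ID(m)


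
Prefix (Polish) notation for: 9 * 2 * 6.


left-to-right (same/higher precedence on left): tree is (* (* 9 2) 6)
Prefix: * * 9 2 6


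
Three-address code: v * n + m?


Break into single-operator statements:
t1 = v * n
t2 = t1 + m


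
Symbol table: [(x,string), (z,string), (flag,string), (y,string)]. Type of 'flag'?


Lookup 'flag' → type string


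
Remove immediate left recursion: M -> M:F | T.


Left-recursive alternatives: M:F; non-recursive: T
Introduce M': M -> TM', M' -> :FM' | ε


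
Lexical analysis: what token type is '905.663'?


Pattern: digits with a decimal point
Type: FLOAT_LITERAL


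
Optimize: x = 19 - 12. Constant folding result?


19 - 12 = 7 at compile time
Optimized: x = 7


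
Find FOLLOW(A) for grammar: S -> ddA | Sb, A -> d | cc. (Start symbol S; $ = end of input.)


$ ∈ FOLLOW(S). For each A -> αBβ: add FIRST(β)\{ε} to FOLLOW(B); if β nullable, add FOLLOW(A).
FOLLOW(A) = {$, b}


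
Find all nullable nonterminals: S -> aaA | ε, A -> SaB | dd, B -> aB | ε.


A nonterminal is nullable iff some alternative derives ε (directly, or every symbol in it is nullable)
Nullable: {B, S}


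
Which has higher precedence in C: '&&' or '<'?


'<' is relational (level 7); '&&' is logical AND (level 2)
Higher level binds tighter
'<' has higher precedence than '&&'


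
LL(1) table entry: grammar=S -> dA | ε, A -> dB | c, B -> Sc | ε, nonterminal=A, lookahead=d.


For [A, d]: 'd' ∈ FIRST(dB)
Entry: A -> dB


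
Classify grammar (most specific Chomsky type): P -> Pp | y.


Left-linear: every RHS is a terminal or one nonterminal followed by a terminal
Classification: Type 3 (Regular)


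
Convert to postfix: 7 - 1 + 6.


Left to right (same or higher precedence on left)
Postfix: 7 1 - 6 +


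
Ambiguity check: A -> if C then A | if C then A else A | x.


dangling else: 'if C then if C then x else x' parses two ways
Ambiguous


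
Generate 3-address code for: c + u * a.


Break into single-operator statements:
t1 = u * a
t2 = c + t1


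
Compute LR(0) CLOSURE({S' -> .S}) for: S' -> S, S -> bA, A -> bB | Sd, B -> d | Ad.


Start: S' -> .S
For each item with dot before a nonterminal B, add B -> .γ for every B-production
Closure: [S' -> .S, S -> .bA]


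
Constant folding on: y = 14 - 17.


14 - 17 = -3 at compile time
Optimized: y = -3


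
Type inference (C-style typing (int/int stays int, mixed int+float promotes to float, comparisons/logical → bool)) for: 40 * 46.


Operand types: int * int
Rule: mixed int/float promotes to float; int/int stays int
Result type: int


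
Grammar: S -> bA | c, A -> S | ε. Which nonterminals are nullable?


A nonterminal is nullable iff some alternative derives ε (directly, or every symbol in it is nullable)
Nullable: {A}


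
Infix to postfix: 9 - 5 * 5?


* has higher precedence, evaluate 5*5 first
Postfix: 9 5 5 * -


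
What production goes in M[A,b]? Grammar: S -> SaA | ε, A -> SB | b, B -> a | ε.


For [A, b]: 'b' ∈ FIRST(b)
Entry: A -> b


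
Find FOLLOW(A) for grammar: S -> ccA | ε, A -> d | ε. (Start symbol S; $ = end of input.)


$ ∈ FOLLOW(S). For each A -> αBβ: add FIRST(β)\{ε} to FOLLOW(B); if β nullable, add FOLLOW(A).
FOLLOW(A) = {$}


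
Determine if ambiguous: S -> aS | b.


right-linear, alternatives start with distinct terminals 'a' vs 'b': unique leftmost derivation
Unambiguous


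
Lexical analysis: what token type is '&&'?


Pattern: operator symbol
Type: OPERATOR


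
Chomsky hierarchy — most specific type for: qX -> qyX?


LHS has context (more than one symbol) and |LHS| ≤ |RHS|
Classification: Type 1 (Context-Sensitive)


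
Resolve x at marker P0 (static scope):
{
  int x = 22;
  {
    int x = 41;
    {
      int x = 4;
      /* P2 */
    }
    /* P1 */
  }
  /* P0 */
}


x declared in the same block as P0
x = 22


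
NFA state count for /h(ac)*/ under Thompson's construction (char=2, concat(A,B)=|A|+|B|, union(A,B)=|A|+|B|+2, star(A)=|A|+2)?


Syntax tree has 3 char leaf(s), 0 union(s), 1 star(s)
chars contribute 3×2 = 6; each union adds +2; each star adds +2
Total: 6 + 0 + 2 = 8 states


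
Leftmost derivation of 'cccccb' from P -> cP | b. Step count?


Derivation: P => cP => ccP => cccP => ccccP => cccccP => cccccb
Steps: 6


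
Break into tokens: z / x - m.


Scan left to right, longest-match per lexeme
Tokens: ID(z), OP(/), ID(x), OP(-), ID(m)


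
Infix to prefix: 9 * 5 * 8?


left-to-right (same/higher precedence on left): tree is (* (* 9 5) 8)
Prefix: * * 9 5 8


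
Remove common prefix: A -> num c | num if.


Common prefix: 'num'
Factored: A -> num A', A' -> c | if


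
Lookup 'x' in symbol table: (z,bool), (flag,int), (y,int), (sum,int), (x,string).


Lookup 'x' → type string


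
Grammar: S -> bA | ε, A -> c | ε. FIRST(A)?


Per alternative of A: FIRST(c) = {c}; FIRST(ε) = {ε}
FIRST(A) = {c, ε}


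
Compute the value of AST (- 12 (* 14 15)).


Evaluate inner: (* 14 15) = 210
Evaluate root: (- 12 210) = -198
Result: -198


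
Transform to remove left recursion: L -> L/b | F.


Left-recursive alternatives: L/b; non-recursive: F
Introduce L': L -> FL', L' -> /bL' | ε


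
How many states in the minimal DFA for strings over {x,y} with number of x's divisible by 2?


Track (count of x) mod 2: states 0..1, accept at 0
Minimal DFA: 2 states


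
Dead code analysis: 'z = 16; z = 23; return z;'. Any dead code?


first assignment to z is overwritten before any read
Dead: 'z = 16'


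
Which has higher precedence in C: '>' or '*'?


'*' is multiplicative (level 10); '>' is relational (level 7)
Higher level binds tighter
'*' has higher precedence than '>'


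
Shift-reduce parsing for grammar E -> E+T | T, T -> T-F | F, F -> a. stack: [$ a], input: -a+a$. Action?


'a' on top is the handle for F -> a
Action: reduce (F -> a)


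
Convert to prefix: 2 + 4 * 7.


'*' binds tighter: tree is (+ 2 (* 4 7))
Prefix: + 2 * 4 7


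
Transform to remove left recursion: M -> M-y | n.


Left-recursive alternatives: M-y; non-recursive: n
Introduce M': M -> nM', M' -> -yM' | ε


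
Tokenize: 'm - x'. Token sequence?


Scan left to right, longest-match per lexeme
Tokens: ID(m), OP(-), ID(x)


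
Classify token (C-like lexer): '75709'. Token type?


Pattern: digits only
Type: INTEGER_LITERAL


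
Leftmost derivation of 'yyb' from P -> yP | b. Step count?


Derivation: P => yP => yyP => yyb
Steps: 3


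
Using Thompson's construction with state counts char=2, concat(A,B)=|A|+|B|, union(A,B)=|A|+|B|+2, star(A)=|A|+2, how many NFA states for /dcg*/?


Syntax tree has 3 char leaf(s), 0 union(s), 1 star(s)
chars contribute 3×2 = 6; each union adds +2; each star adds +2
Total: 6 + 0 + 2 = 8 states


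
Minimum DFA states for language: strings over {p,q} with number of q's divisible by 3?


Track (count of q) mod 3: states 0..2, accept at 0
Minimal DFA: 3 states


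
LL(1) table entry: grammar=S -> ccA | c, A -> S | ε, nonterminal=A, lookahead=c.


For [A, c]: 'c' ∈ FIRST(S)
Entry: A -> S


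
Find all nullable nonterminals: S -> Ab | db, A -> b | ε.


A nonterminal is nullable iff some alternative derives ε (directly, or every symbol in it is nullable)
Nullable: {A}


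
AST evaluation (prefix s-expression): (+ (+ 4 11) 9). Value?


Evaluate inner: (+ 4 11) = 15
Evaluate root: (+ 15 9) = 24
Result: 24


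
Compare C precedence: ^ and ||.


'^' is bitwise XOR (level 4); '||' is logical OR (level 1)
Higher level binds tighter
'^' has higher precedence than '||'


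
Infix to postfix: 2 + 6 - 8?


Left to right (same or higher precedence on left)
Postfix: 2 6 + 8 -


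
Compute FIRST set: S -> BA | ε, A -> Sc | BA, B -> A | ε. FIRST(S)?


Per alternative of S: FIRST(BA) = {c}; FIRST(ε) = {ε}
FIRST(S) = {c, ε}


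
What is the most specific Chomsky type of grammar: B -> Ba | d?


Left-linear: every RHS is a terminal or one nonterminal followed by a terminal
Classification: Type 3 (Regular)


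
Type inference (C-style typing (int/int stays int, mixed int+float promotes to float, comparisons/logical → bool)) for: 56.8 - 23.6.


Operand types: float - float
Rule: mixed int/float promotes to float; int/int stays int
Result type: float


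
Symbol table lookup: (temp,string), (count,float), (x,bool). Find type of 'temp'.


Lookup 'temp' → type string


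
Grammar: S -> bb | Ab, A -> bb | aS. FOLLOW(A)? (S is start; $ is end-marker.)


$ ∈ FOLLOW(S). For each A -> αBβ: add FIRST(β)\{ε} to FOLLOW(B); if β nullable, add FOLLOW(A).
FOLLOW(A) = {b}


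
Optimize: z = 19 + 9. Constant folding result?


19 + 9 = 28 at compile time
Optimized: z = 28


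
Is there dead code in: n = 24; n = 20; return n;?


first assignment to n is overwritten before any read
Dead: 'n = 24'


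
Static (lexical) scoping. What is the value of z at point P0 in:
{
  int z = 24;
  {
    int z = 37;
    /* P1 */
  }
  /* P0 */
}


z declared in the same block as P0
z = 24


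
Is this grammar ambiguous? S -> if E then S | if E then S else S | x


dangling else: 'if E then if E then x else x' parses two ways
Ambiguous


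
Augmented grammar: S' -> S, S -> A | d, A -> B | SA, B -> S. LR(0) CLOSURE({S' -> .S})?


Start: S' -> .S
For each item with dot before a nonterminal B, add B -> .γ for every B-production
Closure: [S' -> .S, S -> .A, S -> .d, A -> .B, A -> .SA, B -> .S]


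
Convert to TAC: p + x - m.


Break into single-operator statements:
t1 = p + x
t2 = t1 - m


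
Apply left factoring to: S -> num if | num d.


Common prefix: 'num'
Factored: S -> num S', S' -> if | d


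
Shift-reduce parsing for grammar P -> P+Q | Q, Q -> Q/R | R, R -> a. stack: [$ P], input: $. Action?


start symbol P on stack, input exhausted
Action: accept


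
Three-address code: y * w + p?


Break into single-operator statements:
t1 = y * w
t2 = t1 + p


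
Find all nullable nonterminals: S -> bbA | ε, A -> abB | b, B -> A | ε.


A nonterminal is nullable iff some alternative derives ε (directly, or every symbol in it is nullable)
Nullable: {B, S}


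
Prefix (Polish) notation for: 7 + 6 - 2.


left-to-right (same/higher precedence on left): tree is (- (+ 7 6) 2)
Prefix: - + 7 6 2


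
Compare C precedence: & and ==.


'==' is equality (level 6); '&' is bitwise AND (level 5)
Higher level binds tighter
'==' has higher precedence than '&'


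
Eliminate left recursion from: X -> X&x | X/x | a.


Left-recursive alternatives: X&x, X/x; non-recursive: a
Introduce X': X -> aX', X' -> &xX' | /xX' | ε


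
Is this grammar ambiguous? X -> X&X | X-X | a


'a&a-a' has two parse trees (no precedence encoded between & and -)
Ambiguous


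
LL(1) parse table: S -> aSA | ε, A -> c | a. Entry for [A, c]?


For [A, c]: 'c' ∈ FIRST(c)
Entry: A -> c


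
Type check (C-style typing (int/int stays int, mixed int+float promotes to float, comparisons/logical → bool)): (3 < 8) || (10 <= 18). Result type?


Operand types: bool || bool
Rule: logical operators take bool operands and yield bool
Result type: bool


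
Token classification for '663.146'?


Pattern: digits with a decimal point
Type: FLOAT_LITERAL


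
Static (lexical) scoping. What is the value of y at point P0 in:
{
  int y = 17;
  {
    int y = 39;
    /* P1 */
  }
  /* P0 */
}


y declared in the same block as P0
y = 17


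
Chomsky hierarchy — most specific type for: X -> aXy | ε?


Single nonterminal LHS, but a^n y^n is not regular
Classification: Type 2 (Context-Free)


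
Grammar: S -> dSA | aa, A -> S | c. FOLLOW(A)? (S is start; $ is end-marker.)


$ ∈ FOLLOW(S). For each A -> αBβ: add FIRST(β)\{ε} to FOLLOW(B); if β nullable, add FOLLOW(A).
FOLLOW(A) = {$, a, c, d}


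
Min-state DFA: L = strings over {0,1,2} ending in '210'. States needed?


Track the longest suffix of input matching a prefix of '210': 4 classes (prefixes of length 0..3)
Minimal DFA: 4 states


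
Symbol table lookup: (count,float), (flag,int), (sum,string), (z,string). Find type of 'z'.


Lookup 'z' → type string


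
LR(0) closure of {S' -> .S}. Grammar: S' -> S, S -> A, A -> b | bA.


Start: S' -> .S
For each item with dot before a nonterminal B, add B -> .γ for every B-production
Closure: [S' -> .S, S -> .A, A -> .b, A -> .bA]


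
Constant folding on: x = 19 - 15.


19 - 15 = 4 at compile time
Optimized: x = 4


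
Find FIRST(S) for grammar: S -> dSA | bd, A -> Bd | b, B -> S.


Per alternative of S: FIRST(dSA) = {d}; FIRST(bd) = {b}
FIRST(S) = {b, d}


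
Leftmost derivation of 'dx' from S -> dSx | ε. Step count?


Derivation: S => dSx => dx
Steps: 2


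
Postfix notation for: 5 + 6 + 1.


Left to right (same or higher precedence on left)
Postfix: 5 6 + 1 +


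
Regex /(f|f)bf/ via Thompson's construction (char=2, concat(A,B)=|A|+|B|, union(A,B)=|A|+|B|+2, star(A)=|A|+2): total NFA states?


Syntax tree has 4 char leaf(s), 1 union(s), 0 star(s)
chars contribute 4×2 = 8; each union adds +2; each star adds +2
Total: 8 + 2 + 0 = 10 states


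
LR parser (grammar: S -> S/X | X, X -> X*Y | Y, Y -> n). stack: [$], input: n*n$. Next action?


no handle on stack; shift 'n'
Action: shift


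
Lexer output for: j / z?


Scan left to right, longest-match per lexeme
Tokens: ID(j), OP(/), ID(z)


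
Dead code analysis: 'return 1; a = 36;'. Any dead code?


statement follows a return and is unreachable
Dead: 'a = 36'


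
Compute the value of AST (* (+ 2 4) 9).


Evaluate inner: (+ 2 4) = 6
Evaluate root: (* 6 9) = 54
Result: 54


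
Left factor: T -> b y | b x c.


Common prefix: 'b'
Factored: T -> b T', T' -> y | x c


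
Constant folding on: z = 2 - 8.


2 - 8 = -6 at compile time
Optimized: z = -6


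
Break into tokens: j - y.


Scan left to right, longest-match per lexeme
Tokens: ID(j), OP(-), ID(y)


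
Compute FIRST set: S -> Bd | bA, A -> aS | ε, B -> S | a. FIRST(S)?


Per alternative of S: FIRST(Bd) = {a, b}; FIRST(bA) = {b}
FIRST(S) = {a, b}


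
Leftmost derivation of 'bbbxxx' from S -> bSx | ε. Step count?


Derivation: S => bSx => bbSxx => bbbSxxx => bbbxxx
Steps: 4


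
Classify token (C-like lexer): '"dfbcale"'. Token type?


Pattern: double-quoted sequence
Type: STRING_LITERAL


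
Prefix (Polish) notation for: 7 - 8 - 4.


left-to-right (same/higher precedence on left): tree is (- (- 7 8) 4)
Prefix: - - 7 8 4


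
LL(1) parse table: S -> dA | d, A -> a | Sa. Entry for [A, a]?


For [A, a]: 'a' ∈ FIRST(a)
Entry: A -> a


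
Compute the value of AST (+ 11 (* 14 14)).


Evaluate inner: (* 14 14) = 196
Evaluate root: (+ 11 196) = 207
Result: 207


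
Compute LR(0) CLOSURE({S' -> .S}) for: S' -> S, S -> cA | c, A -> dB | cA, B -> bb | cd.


Start: S' -> .S
For each item with dot before a nonterminal B, add B -> .γ for every B-production
Closure: [S' -> .S, S -> .cA, S -> .c]


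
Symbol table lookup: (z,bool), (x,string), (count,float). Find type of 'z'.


Lookup 'z' → type bool


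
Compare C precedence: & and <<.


'<<' is shift (level 8); '&' is bitwise AND (level 5)
Higher level binds tighter
'<<' has higher precedence than '&'


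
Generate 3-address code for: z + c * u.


Break into single-operator statements:
t1 = c * u
t2 = z + t1


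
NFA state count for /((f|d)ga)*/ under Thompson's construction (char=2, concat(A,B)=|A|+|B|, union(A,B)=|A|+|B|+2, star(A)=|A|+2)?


Syntax tree has 4 char leaf(s), 1 union(s), 1 star(s)
chars contribute 4×2 = 8; each union adds +2; each star adds +2
Total: 8 + 2 + 2 = 12 states


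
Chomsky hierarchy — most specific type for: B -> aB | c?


Right-linear: every RHS is a terminal or a terminal followed by one nonterminal
Classification: Type 3 (Regular)


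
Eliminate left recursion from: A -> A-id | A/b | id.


Left-recursive alternatives: A-id, A/b; non-recursive: id
Introduce A': A -> idA', A' -> -idA' | /bA' | ε


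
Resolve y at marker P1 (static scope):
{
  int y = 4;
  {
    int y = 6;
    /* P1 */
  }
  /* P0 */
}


y declared in the same block as P1
y = 6


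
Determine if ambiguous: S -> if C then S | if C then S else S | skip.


dangling else: 'if C then if C then skip else skip' parses two ways
Ambiguous


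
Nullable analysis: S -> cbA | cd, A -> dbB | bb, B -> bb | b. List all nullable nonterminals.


A nonterminal is nullable iff some alternative derives ε (directly, or every symbol in it is nullable)
Nullable: {}


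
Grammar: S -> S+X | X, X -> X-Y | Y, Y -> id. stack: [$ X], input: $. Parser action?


lookahead ∉ {-} so X won't extend; reduce S -> X
Action: reduce (S -> X)


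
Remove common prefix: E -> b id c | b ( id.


Common prefix: 'b'
Factored: E -> b E', E' -> id c | ( id


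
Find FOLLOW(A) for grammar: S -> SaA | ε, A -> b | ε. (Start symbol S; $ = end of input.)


$ ∈ FOLLOW(S). For each A -> αBβ: add FIRST(β)\{ε} to FOLLOW(B); if β nullable, add FOLLOW(A).
FOLLOW(A) = {$, a}


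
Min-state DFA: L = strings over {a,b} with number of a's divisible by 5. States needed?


Track (count of a) mod 5: states 0..4, accept at 0
Minimal DFA: 5 states


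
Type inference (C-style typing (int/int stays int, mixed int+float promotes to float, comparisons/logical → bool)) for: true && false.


Operand types: bool && bool
Rule: logical operators take bool operands and yield bool
Result type: bool


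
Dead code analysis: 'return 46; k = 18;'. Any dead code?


statement follows a return and is unreachable
Dead: 'k = 18'


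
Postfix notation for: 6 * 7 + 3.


Left to right (same or higher precedence on left)
Postfix: 6 7 * 3 +


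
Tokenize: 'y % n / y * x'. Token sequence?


Scan left to right, longest-match per lexeme
Tokens: ID(y), OP(%), ID(n), OP(/), ID(y), OP(*), ID(x)


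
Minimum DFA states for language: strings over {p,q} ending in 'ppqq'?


Track the longest suffix of input matching a prefix of 'ppqq': 5 classes (prefixes of length 0..4)
Minimal DFA: 5 states


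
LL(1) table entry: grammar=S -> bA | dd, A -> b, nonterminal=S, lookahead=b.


For [S, b]: 'b' ∈ FIRST(bA)
Entry: S -> bA


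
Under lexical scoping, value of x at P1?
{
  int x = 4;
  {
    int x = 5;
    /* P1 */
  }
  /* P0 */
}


x declared in the same block as P1
x = 5


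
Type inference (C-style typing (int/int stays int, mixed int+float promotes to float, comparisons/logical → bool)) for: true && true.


Operand types: bool && bool
Rule: logical operators take bool operands and yield bool
Result type: bool


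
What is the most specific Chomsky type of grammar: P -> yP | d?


Right-linear: every RHS is a terminal or a terminal followed by one nonterminal
Classification: Type 3 (Regular)


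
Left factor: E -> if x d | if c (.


Common prefix: 'if'
Factored: E -> if E', E' -> x d | c (


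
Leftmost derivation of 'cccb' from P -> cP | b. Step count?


Derivation: P => cP => ccP => cccP => cccb
Steps: 4


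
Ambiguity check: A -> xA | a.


right-linear, alternatives start with distinct terminals 'x' vs 'a': unique leftmost derivation
Unambiguous


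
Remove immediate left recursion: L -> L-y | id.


Left-recursive alternatives: L-y; non-recursive: id
Introduce L': L -> idL', L' -> -yL' | ε


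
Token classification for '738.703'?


Pattern: digits with a decimal point
Type: FLOAT_LITERAL


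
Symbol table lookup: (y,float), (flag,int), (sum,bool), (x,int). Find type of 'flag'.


Lookup 'flag' → type int


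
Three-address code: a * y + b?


Break into single-operator statements:
t1 = a * y
t2 = t1 + b


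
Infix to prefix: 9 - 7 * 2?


'*' binds tighter: tree is (- 9 (* 7 2))
Prefix: - 9 * 7 2


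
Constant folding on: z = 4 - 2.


4 - 2 = 2 at compile time
Optimized: z = 2


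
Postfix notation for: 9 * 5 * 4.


Left to right (same or higher precedence on left)
Postfix: 9 5 * 4 *


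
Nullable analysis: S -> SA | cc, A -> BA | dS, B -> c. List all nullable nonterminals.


A nonterminal is nullable iff some alternative derives ε (directly, or every symbol in it is nullable)
Nullable: {}


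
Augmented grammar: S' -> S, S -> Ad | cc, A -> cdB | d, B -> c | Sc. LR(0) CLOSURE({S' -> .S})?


Start: S' -> .S
For each item with dot before a nonterminal B, add B -> .γ for every B-production
Closure: [S' -> .S, S -> .Ad, S -> .cc, A -> .cdB, A -> .d]


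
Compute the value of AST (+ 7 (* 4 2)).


Evaluate inner: (* 4 2) = 8
Evaluate root: (+ 7 8) = 15
Result: 15


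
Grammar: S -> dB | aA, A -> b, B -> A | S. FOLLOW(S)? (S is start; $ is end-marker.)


$ ∈ FOLLOW(S). For each A -> αBβ: add FIRST(β)\{ε} to FOLLOW(B); if β nullable, add FOLLOW(A).
FOLLOW(S) = {$}


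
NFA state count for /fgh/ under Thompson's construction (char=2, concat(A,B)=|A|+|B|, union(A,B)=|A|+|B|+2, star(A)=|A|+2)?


Syntax tree has 3 char leaf(s), 0 union(s), 0 star(s)
chars contribute 3×2 = 6; each union adds +2; each star adds +2
Total: 6 + 0 + 0 = 6 states


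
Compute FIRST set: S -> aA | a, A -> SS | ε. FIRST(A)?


Per alternative of A: FIRST(SS) = {a}; FIRST(ε) = {ε}
FIRST(A) = {a, ε}


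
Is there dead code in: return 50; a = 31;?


statement follows a return and is unreachable
Dead: 'a = 31'


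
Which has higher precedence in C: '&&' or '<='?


'<=' is relational (level 7); '&&' is logical AND (level 2)
Higher level binds tighter
'<=' has higher precedence than '&&'


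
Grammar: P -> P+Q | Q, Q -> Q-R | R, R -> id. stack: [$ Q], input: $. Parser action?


lookahead ∉ {-} so Q won't extend; reduce P -> Q
Action: reduce (P -> Q)


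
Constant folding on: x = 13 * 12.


13 * 12 = 156 at compile time
Optimized: x = 156


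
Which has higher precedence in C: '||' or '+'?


'+' is additive (level 9); '||' is logical OR (level 1)
Higher level binds tighter
'+' has higher precedence than '||'


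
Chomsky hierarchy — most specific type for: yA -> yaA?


LHS has context (more than one symbol) and |LHS| ≤ |RHS|
Classification: Type 1 (Context-Sensitive)


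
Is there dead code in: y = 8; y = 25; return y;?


first assignment to y is overwritten before any read
Dead: 'y = 8'


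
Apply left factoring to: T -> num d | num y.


Common prefix: 'num'
Factored: T -> num T', T' -> d | y


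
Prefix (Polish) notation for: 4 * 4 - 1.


left-to-right (same/higher precedence on left): tree is (- (* 4 4) 1)
Prefix: - * 4 4 1


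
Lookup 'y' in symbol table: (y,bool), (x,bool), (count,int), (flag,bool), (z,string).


Lookup 'y' → type bool


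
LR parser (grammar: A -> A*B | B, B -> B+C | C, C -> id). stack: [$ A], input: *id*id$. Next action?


shift '*' to continue A -> A*B
Action: shift


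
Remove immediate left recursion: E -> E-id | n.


Left-recursive alternatives: E-id; non-recursive: n
Introduce E': E -> nE', E' -> -idE' | ε


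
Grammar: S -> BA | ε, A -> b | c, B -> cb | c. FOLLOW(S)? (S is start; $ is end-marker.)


$ ∈ FOLLOW(S). For each A -> αBβ: add FIRST(β)\{ε} to FOLLOW(B); if β nullable, add FOLLOW(A).
FOLLOW(S) = {$}


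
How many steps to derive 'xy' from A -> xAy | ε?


Derivation: A => xAy => xy
Steps: 2


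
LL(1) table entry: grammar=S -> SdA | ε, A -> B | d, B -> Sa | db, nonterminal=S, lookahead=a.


For [S, a]: ε is nullable and 'a' ∈ FOLLOW(S)
Entry: S -> ε


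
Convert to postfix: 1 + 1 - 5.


Left to right (same or higher precedence on left)
Postfix: 1 1 + 5 -


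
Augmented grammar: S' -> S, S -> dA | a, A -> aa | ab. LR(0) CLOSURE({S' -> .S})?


Start: S' -> .S
For each item with dot before a nonterminal B, add B -> .γ for every B-production
Closure: [S' -> .S, S -> .dA, S -> .a]


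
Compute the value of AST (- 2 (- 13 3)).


Evaluate inner: (- 13 3) = 10
Evaluate root: (- 2 10) = -8
Result: -8


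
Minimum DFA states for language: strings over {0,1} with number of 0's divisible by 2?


Track (count of 0) mod 2: states 0..1, accept at 0
Minimal DFA: 2 states


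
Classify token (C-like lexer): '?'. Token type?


Pattern: operator symbol
Type: OPERATOR


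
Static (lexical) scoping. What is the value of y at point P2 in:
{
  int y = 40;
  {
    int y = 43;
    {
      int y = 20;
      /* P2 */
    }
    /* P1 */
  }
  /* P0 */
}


y declared in the same block as P2
y = 20


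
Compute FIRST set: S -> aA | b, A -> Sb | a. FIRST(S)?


Per alternative of S: FIRST(aA) = {a}; FIRST(b) = {b}
FIRST(S) = {a, b}


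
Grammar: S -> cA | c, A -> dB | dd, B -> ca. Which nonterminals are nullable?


A nonterminal is nullable iff some alternative derives ε (directly, or every symbol in it is nullable)
Nullable: {}


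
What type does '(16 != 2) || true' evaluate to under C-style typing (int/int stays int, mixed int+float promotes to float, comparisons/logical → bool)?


Operand types: bool || bool
Rule: logical operators take bool operands and yield bool
Result type: bool


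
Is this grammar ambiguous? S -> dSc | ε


balanced d^n…c^n: each string has a unique parse
Unambiguous


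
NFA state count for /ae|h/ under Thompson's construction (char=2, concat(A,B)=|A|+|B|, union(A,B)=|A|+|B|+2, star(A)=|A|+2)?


Syntax tree has 3 char leaf(s), 1 union(s), 0 star(s)
chars contribute 3×2 = 6; each union adds +2; each star adds +2
Total: 6 + 2 + 0 = 8 states


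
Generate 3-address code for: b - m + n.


Break into single-operator statements:
t1 = b - m
t2 = t1 + n


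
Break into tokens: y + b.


Scan left to right, longest-match per lexeme
Tokens: ID(y), OP(+), ID(b)


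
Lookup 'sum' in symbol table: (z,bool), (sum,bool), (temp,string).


Lookup 'sum' → type bool


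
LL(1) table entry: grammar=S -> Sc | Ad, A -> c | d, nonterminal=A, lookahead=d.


For [A, d]: 'd' ∈ FIRST(d)
Entry: A -> d


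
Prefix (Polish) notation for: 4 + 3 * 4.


'*' binds tighter: tree is (+ 4 (* 3 4))
Prefix: + 4 * 3 4


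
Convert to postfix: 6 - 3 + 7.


Left to right (same or higher precedence on left)
Postfix: 6 3 - 7 +


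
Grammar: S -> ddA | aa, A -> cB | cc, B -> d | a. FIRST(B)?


Per alternative of B: FIRST(d) = {d}; FIRST(a) = {a}
FIRST(B) = {a, d}


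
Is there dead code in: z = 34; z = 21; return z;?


first assignment to z is overwritten before any read
Dead: 'z = 34'


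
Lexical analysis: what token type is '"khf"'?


Pattern: double-quoted sequence
Type: STRING_LITERAL


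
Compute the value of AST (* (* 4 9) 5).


Evaluate inner: (* 4 9) = 36
Evaluate root: (* 36 5) = 180
Result: 180


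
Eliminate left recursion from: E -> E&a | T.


Left-recursive alternatives: E&a; non-recursive: T
Introduce E': E -> TE', E' -> &aE' | ε


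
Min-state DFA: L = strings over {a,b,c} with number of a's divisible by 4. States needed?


Track (count of a) mod 4: states 0..3, accept at 0
Minimal DFA: 4 states


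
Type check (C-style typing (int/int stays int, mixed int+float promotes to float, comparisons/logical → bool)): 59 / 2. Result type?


Operand types: int / int
Rule: mixed int/float promotes to float; int/int stays int
Result type: int


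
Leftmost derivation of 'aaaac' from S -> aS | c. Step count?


Derivation: S => aS => aaS => aaaS => aaaaS => aaaac
Steps: 5


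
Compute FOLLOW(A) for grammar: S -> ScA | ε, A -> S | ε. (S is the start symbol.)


$ ∈ FOLLOW(S). For each A -> αBβ: add FIRST(β)\{ε} to FOLLOW(B); if β nullable, add FOLLOW(A).
FOLLOW(A) = {$, c}


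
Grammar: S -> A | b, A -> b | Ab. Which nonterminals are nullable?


A nonterminal is nullable iff some alternative derives ε (directly, or every symbol in it is nullable)
Nullable: {}


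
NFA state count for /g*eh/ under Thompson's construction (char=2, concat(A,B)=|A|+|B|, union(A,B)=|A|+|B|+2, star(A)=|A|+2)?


Syntax tree has 3 char leaf(s), 0 union(s), 1 star(s)
chars contribute 3×2 = 6; each union adds +2; each star adds +2
Total: 6 + 0 + 2 = 8 states


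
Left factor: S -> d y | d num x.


Common prefix: 'd'
Factored: S -> d S', S' -> y | num x


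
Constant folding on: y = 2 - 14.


2 - 14 = -12 at compile time
Optimized: y = -12


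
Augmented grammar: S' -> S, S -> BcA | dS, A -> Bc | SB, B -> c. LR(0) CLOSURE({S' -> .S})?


Start: S' -> .S
For each item with dot before a nonterminal B, add B -> .γ for every B-production
Closure: [S' -> .S, S -> .BcA, S -> .dS, B -> .c]


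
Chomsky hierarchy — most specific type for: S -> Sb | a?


Left-linear: every RHS is a terminal or one nonterminal followed by a terminal
Classification: Type 3 (Regular)


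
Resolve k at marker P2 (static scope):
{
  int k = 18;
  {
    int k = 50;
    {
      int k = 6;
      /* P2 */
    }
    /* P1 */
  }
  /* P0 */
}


k declared in the same block as P2
k = 6


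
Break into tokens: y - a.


Scan left to right, longest-match per lexeme
Tokens: ID(y), OP(-), ID(a)


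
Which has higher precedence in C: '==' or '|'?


'==' is equality (level 6); '|' is bitwise OR (level 3)
Higher level binds tighter
'==' has higher precedence than '|'


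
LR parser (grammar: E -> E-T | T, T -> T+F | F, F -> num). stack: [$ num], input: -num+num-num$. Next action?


'num' on top is the handle for F -> num
Action: reduce (F -> num)


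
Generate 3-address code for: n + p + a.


Break into single-operator statements:
t1 = n + p
t2 = t1 + a


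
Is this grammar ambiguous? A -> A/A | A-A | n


'n/n-n' has two parse trees (no precedence encoded between / and -)
Ambiguous


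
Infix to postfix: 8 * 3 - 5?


Left to right (same or higher precedence on left)
Postfix: 8 3 * 5 -


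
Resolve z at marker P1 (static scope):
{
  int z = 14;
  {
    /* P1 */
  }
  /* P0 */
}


P1's block does not declare z; resolves to the enclosing declaration at depth 0
z = 14


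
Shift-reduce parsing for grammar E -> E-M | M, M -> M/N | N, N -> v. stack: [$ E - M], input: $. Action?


handle 'E-M' on top; lookahead ∈ FOLLOW(E) = {-, $}
Action: reduce (E -> E-M)


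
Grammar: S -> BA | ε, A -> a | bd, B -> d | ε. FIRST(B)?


Per alternative of B: FIRST(d) = {d}; FIRST(ε) = {ε}
FIRST(B) = {d, ε}


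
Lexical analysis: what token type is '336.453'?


Pattern: digits with a decimal point
Type: FLOAT_LITERAL


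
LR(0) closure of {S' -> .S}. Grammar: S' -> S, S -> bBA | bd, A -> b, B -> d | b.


Start: S' -> .S
For each item with dot before a nonterminal B, add B -> .γ for every B-production
Closure: [S' -> .S, S -> .bBA, S -> .bd]


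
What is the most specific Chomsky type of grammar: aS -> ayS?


LHS has context (more than one symbol) and |LHS| ≤ |RHS|
Classification: Type 1 (Context-Sensitive)


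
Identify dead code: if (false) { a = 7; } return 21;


condition is constant false, so the whole block is unreachable
Dead: 'if (false) { a = 7; }'


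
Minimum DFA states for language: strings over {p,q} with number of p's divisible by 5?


Track (count of p) mod 5: states 0..4, accept at 0
Minimal DFA: 5 states


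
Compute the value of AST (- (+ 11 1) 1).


Evaluate inner: (+ 11 1) = 12
Evaluate root: (- 12 1) = 11
Result: 11


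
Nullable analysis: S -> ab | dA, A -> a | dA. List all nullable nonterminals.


A nonterminal is nullable iff some alternative derives ε (directly, or every symbol in it is nullable)
Nullable: {}


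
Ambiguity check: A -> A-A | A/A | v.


'v-v/v' has two parse trees (no precedence encoded between - and /)
Ambiguous


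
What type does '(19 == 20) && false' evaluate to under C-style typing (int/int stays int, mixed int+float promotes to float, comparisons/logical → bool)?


Operand types: bool && bool
Rule: logical operators take bool operands and yield bool
Result type: bool


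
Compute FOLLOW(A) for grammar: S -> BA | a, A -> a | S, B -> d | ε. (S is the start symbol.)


$ ∈ FOLLOW(S). For each A -> αBβ: add FIRST(β)\{ε} to FOLLOW(B); if β nullable, add FOLLOW(A).
FOLLOW(A) = {$}


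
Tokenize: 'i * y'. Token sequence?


Scan left to right, longest-match per lexeme
Tokens: ID(i), OP(*), ID(y)


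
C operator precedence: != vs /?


'/' is multiplicative (level 10); '!=' is equality (level 6)
Higher level binds tighter
'/' has higher precedence than '!='


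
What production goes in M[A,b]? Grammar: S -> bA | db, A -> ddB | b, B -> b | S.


For [A, b]: 'b' ∈ FIRST(b)
Entry: A -> b


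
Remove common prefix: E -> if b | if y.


Common prefix: 'if'
Factored: E -> if E', E' -> b | y


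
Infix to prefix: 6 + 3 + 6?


left-to-right (same/higher precedence on left): tree is (+ (+ 6 3) 6)
Prefix: + + 6 3 6


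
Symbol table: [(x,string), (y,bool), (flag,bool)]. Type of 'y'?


Lookup 'y' → type bool


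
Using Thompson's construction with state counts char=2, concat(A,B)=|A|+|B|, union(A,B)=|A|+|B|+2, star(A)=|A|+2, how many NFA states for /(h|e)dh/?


Syntax tree has 4 char leaf(s), 1 union(s), 0 star(s)
chars contribute 4×2 = 8; each union adds +2; each star adds +2
Total: 8 + 2 + 0 = 10 states


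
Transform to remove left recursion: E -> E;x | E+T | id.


Left-recursive alternatives: E;x, E+T; non-recursive: id
Introduce E': E -> idE', E' -> ;xE' | +TE' | ε


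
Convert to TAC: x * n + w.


Break into single-operator statements:
t1 = x * n
t2 = t1 + w


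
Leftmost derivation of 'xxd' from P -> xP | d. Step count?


Derivation: P => xP => xxP => xxd
Steps: 3


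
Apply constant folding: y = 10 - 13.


10 - 13 = -3 at compile time
Optimized: y = -3


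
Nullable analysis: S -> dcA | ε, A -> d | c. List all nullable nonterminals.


A nonterminal is nullable iff some alternative derives ε (directly, or every symbol in it is nullable)
Nullable: {S}


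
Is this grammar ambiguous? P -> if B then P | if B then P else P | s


dangling else: 'if B then if B then s else s' parses two ways
Ambiguous


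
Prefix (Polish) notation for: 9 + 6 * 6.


'*' binds tighter: tree is (+ 9 (* 6 6))
Prefix: + 9 * 6 6


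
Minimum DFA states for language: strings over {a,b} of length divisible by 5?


Track length mod 5: states 0..4, accept at 0
Minimal DFA: 5 states


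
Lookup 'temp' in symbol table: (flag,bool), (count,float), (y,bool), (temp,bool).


Lookup 'temp' → type bool


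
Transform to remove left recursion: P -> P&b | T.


Left-recursive alternatives: P&b; non-recursive: T
Introduce P': P -> TP', P' -> &bP' | ε


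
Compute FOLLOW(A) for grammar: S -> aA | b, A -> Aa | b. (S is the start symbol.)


$ ∈ FOLLOW(S). For each A -> αBβ: add FIRST(β)\{ε} to FOLLOW(B); if β nullable, add FOLLOW(A).
FOLLOW(A) = {$, a}


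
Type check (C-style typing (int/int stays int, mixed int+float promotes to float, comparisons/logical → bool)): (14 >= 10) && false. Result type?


Operand types: bool && bool
Rule: logical operators take bool operands and yield bool
Result type: bool


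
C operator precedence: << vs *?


'*' is multiplicative (level 10); '<<' is shift (level 8)
Higher level binds tighter
'*' has higher precedence than '<<'


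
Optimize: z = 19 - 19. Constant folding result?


19 - 19 = 0 at compile time
Optimized: z = 0


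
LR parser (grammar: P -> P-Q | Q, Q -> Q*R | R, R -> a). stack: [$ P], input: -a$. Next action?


shift '-' to continue P -> P-Q
Action: shift


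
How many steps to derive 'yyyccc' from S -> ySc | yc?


Derivation: S => ySc => yyScc => yyyccc
Steps: 3


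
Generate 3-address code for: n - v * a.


Break into single-operator statements:
t1 = v * a
t2 = n - t1


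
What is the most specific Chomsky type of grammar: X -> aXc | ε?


Single nonterminal LHS, but a^n c^n is not regular
Classification: Type 2 (Context-Free)


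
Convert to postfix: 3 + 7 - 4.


Left to right (same or higher precedence on left)
Postfix: 3 7 + 4 -
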